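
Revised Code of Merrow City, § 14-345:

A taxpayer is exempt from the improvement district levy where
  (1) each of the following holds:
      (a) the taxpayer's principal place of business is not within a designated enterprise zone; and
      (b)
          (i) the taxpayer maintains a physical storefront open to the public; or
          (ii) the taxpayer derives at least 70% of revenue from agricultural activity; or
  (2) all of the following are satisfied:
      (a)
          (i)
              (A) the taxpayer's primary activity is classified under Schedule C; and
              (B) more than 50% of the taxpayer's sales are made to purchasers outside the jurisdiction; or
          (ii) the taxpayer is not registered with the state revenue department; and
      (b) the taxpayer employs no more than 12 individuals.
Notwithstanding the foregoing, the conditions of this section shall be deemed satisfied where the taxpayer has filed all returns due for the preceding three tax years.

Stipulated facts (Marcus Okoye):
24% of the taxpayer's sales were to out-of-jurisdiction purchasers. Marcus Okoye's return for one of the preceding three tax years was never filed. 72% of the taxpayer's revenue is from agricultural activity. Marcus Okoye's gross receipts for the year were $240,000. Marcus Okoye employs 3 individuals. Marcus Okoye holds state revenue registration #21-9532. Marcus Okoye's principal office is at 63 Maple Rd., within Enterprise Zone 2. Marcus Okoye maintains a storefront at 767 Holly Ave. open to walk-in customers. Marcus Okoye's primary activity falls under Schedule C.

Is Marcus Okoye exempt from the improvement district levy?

(a) not (in enterprise zone) — not met.
(i) has storefront — met.
(ii) ≥70% agricultural — satisfied.
(b): T OR T → true.
(1) = F AND T = false.
(A) Schedule C activity — satisfied.
(B) >50% out-of-jur. sales — not met.
So (i) is not satisfied (T AND F).
(ii) not (state-registered) — not met.
(a): F OR F → false.
(b) ≤ 12 employees — met.
(2): F AND T → false.
Overall = F OR F = false.
Exception (returns current) — not satisfied.
Result: main false OR exception false → false.

No — not exempt.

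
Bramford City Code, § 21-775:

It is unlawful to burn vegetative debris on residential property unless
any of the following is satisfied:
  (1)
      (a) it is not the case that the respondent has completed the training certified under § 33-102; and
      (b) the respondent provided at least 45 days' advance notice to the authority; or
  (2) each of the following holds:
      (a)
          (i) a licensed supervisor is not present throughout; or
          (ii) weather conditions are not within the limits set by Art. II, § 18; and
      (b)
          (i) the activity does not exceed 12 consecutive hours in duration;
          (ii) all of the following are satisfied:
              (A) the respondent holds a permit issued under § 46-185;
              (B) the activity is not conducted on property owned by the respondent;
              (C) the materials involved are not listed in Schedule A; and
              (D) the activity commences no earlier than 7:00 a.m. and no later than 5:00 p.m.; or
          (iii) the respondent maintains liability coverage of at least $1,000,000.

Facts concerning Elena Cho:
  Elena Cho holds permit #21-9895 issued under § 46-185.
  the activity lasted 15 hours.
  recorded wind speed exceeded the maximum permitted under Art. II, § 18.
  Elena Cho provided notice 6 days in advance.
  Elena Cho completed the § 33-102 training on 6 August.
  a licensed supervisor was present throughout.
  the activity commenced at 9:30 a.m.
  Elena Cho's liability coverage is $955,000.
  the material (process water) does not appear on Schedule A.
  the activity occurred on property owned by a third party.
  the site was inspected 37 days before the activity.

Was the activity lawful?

(a) not (training certified) — not satisfied.
(b) ≥45 days' notice — not met.
So (1) is not satisfied (F AND F).
(i) not (supervisor present) — fails.
(ii) not (weather ok) — satisfied.
(a) = F OR T = true.
(i) ≤ 12 hrs duration — fails.
(A) holds permit — holds.
(B) not (own property) — met.
(C) not (Schedule A material) — satisfied.
(D) start within hours — met.
(ii): T AND T AND T AND T → true.
(iii) coverage ≥ $1,000,000 — fails.
(b): F OR T OR F → true.
(2): T AND T → true.
So Overall is satisfied (F OR T).

Yes — lawful.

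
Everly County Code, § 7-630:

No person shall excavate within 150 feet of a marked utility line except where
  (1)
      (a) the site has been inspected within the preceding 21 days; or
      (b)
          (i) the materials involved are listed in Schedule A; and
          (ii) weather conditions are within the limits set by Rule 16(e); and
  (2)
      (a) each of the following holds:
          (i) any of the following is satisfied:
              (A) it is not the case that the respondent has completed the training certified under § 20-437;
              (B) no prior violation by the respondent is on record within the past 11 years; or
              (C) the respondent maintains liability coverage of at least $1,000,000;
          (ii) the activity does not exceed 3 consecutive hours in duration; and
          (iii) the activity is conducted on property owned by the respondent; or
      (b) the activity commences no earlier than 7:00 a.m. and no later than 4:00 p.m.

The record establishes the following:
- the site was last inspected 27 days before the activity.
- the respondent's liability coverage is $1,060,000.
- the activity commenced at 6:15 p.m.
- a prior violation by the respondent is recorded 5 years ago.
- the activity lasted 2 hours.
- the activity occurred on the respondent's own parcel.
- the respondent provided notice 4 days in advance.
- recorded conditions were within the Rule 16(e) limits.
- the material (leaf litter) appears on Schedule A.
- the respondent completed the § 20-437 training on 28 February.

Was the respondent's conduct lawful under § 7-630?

Yes — lawful.

(a) site inspected — not met.
(i) Schedule A material — satisfied.
(ii) weather ok — holds.
(b): T AND T → true.
(1) = F OR T = true.
(A) not (training certified) — fails.
(B) no prior violation — not satisfied.
(C) coverage ≥ $1,000,000 — holds.
(i): F OR F OR T → true.
(ii) ≤ 3 hrs duration — satisfied.
(iii) own property — met.
(a): T AND T AND T → true.
(b) start within hours — not satisfied.
(2): T OR F → true.
Overall: T AND T → true.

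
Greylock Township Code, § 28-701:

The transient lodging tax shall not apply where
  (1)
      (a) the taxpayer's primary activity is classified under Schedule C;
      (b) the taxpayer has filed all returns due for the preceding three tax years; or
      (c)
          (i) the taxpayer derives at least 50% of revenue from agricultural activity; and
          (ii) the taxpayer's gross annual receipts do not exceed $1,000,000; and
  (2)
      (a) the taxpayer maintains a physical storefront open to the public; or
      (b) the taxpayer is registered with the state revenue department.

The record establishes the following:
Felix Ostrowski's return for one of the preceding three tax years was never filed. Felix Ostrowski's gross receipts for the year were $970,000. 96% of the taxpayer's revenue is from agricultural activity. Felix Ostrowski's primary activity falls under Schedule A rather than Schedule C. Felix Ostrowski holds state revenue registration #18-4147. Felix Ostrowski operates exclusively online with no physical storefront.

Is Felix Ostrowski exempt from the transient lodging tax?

(a) Schedule C activity — not met.
(b) returns current — fails.
(i) ≥50% agricultural — satisfied.
(ii) receipts ≤ $1,000,000 — satisfied.
So (c) is satisfied (T AND T).
(1) = F OR F OR T = true.
(a) has storefront — not satisfied.
(b) state-registered — met.
So (2) is satisfied (F OR T).
So Overall is satisfied (T AND T).

Yes — exempt.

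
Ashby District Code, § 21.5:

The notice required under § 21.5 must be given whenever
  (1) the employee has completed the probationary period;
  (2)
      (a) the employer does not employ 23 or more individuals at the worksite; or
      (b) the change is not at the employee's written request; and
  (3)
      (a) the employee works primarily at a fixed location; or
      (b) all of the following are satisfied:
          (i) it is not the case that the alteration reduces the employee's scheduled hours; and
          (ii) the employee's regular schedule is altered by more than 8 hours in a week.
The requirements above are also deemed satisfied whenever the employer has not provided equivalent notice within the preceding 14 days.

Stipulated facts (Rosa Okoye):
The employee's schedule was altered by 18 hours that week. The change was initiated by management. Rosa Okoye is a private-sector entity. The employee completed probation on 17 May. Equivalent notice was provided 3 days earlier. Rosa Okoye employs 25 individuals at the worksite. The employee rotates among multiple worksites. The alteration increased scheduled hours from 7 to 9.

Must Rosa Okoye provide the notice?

Yes — required.

(1) past probation — met.
(a) not (≥ 23 at site) — not satisfied.
(b) not employee-requested — satisfied.
So (2) is satisfied (F OR T).
(a) fixed location — not met.
(i) not (hours reduced) — holds.
(ii) schedule shift > 8h — met.
(b) = T AND T = true.
(3): F OR T → true.
Overall: T AND T AND T → true.
Exception (no recent notice) — not satisfied.
Result: main true OR exception false → true.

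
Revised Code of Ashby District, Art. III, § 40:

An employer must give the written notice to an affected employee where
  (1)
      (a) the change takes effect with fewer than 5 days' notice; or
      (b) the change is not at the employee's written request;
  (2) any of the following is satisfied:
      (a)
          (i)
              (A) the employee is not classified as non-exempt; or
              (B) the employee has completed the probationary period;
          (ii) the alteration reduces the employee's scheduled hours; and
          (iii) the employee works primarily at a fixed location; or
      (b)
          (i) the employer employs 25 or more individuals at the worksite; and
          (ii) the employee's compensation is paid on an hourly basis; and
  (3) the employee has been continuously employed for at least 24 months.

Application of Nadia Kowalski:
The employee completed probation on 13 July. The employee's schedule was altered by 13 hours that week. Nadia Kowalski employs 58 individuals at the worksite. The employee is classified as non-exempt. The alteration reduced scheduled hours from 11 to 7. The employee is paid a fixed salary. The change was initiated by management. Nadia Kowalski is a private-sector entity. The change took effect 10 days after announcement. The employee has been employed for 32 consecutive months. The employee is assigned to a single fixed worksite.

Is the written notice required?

Yes — required.

(a) < 5 days' notice — fails.
(b) not employee-requested — holds.
(1) = F OR T = true.
(A) not (non-exempt) — not met.
(B) past probation — met.
(i) = F OR T = true.
(ii) hours reduced — holds.
(iii) fixed location — holds.
So (a) is satisfied (T AND T AND T).
(i) ≥ 25 at site — met.
(ii) hourly-paid — not met.
(b): T AND F → false.
(2): T OR F → true.
(3) tenure ≥ 24 mo. — met.
So Overall is satisfied (T AND T AND T).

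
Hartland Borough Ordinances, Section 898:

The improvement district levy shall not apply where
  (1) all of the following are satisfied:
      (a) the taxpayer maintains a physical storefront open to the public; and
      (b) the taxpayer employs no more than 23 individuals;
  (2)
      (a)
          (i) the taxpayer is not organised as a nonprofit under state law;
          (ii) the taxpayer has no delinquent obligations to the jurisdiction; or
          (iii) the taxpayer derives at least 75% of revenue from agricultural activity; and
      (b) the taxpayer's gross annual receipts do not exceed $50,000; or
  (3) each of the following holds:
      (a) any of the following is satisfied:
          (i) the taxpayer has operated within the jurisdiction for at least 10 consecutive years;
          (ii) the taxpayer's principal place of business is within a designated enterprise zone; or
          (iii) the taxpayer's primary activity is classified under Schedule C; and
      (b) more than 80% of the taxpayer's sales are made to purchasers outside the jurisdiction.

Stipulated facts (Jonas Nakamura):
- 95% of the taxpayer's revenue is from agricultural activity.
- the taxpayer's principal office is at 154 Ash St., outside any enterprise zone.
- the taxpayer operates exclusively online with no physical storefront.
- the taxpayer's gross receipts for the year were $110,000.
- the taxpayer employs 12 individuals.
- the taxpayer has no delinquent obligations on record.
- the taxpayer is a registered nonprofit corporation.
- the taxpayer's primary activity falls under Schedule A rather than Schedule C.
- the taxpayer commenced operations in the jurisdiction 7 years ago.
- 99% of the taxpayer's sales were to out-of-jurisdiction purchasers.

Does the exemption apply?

(a) has storefront — not satisfied.
(b) ≤ 23 employees — holds.
(1) = F AND T = false.
(i) not (nonprofit) — fails.
(ii) no delinquency — satisfied.
(iii) ≥75% agricultural — holds.
(a) = F OR T OR T = true.
(b) receipts ≤ $50,000 — not satisfied.
(2) = T AND F = false.
(i) ≥ 10 yrs in jurisdiction — not satisfied.
(ii) in enterprise zone — not met.
(iii) Schedule C activity — not met.
(a) = F OR F OR F = false.
(b) >80% out-of-jur. sales — holds.
(3) = F AND T = false.
So Overall is not satisfied (F OR F OR F).

No — not exempt.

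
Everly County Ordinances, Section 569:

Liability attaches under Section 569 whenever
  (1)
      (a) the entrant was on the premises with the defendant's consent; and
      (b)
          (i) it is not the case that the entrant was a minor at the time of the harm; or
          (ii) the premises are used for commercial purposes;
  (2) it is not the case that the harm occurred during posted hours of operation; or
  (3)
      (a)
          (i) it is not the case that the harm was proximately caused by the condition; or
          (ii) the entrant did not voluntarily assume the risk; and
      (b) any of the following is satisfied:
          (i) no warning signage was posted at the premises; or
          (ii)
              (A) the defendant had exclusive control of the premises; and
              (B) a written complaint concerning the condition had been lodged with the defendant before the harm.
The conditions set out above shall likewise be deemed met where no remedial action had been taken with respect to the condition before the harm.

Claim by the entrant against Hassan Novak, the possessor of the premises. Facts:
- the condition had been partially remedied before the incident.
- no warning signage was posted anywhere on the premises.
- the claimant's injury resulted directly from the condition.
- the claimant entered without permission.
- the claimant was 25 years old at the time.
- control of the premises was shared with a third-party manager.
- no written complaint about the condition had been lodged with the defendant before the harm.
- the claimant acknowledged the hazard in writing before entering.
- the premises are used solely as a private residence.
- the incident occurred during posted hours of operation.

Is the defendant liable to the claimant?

(a) consent to enter — not satisfied.
(i) not (entrant a minor) — holds.
(ii) commercial use — not satisfied.
(b): T OR F → true.
(1) = F AND T = false.
(2) not (during posted hours) — fails.
(i) not (proximate cause) — fails.
(ii) no assumed risk — not satisfied.
So (a) is not satisfied (F OR F).
(i) no signage posted — satisfied.
(A) exclusive control — fails.
(B) complaint lodged — fails.
(ii) = F AND F = false.
(b): T OR F → true.
So (3) is not satisfied (F AND T).
Overall: F OR F OR F → false.
Exception (no remedial action) — not satisfied.
Result: main false OR exception false → false.

No — not liable.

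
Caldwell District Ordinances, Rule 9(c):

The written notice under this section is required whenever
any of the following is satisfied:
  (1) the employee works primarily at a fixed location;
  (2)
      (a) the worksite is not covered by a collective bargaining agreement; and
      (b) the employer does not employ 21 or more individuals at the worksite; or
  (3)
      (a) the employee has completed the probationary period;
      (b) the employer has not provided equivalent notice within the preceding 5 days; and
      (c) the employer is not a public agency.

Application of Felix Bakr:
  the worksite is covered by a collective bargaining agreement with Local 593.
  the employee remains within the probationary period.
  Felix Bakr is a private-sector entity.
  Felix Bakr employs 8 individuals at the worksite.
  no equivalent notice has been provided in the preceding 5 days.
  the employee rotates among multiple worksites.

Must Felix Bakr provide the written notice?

(1) fixed location — not met.
(a) no CBA — not met.
(b) not (≥ 21 at site) — satisfied.
(2): F AND T → false.
(a) past probation — not met.
(b) no recent notice — satisfied.
(c) not (public agency) — satisfied.
So (3) is not satisfied (F AND T AND T).
Overall: F OR F OR F → false.

No — not required.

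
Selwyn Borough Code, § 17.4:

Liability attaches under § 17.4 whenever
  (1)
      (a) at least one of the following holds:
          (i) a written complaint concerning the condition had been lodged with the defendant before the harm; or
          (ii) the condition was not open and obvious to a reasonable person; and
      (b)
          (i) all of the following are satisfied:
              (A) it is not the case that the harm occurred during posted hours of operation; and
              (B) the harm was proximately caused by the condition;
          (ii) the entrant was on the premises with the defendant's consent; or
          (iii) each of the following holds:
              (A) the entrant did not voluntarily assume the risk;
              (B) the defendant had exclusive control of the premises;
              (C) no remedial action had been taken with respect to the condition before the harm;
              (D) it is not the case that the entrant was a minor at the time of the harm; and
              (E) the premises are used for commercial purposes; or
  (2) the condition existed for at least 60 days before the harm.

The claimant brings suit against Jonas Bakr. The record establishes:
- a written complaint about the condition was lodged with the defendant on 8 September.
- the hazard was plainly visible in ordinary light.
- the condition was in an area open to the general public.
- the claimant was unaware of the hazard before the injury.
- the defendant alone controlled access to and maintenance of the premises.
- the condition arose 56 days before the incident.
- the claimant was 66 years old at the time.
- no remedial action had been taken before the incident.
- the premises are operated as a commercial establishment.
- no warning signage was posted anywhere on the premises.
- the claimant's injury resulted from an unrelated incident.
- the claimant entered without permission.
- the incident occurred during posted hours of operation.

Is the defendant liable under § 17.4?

Yes — liable.

(i) complaint lodged — met.
(ii) not open/obvious — not satisfied.
(a) = T OR F = true.
(A) not (during posted hours) — not satisfied.
(B) proximate cause — fails.
(i): F AND F → false.
(ii) consent to enter — not satisfied.
(A) no assumed risk — holds.
(B) exclusive control — met.
(C) no remedial action — holds.
(D) not (entrant a minor) — met.
(E) commercial use — met.
(iii): T AND T AND T AND T AND T → true.
(b) = F OR F OR T = true.
(1) = T AND T = true.
(2) condition ≥60 days old — not met.
Overall = T OR F = true.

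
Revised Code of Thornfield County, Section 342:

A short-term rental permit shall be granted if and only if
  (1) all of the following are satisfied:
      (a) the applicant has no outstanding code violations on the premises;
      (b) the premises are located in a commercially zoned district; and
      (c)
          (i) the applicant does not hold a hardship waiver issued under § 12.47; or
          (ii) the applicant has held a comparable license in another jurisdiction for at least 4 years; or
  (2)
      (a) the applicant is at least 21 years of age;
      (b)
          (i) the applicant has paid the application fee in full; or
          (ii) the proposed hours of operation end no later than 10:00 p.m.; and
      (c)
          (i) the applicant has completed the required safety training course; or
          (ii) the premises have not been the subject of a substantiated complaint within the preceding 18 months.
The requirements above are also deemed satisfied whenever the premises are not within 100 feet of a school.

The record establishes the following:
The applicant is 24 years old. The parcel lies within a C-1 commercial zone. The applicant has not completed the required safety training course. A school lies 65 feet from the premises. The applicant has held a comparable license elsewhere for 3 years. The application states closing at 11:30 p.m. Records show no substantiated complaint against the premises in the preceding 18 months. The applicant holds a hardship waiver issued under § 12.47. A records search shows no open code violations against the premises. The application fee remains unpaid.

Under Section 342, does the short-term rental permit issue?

No — denied.

(a) no code violations — holds.
(b) commercially zoned — met.
(i) not (hardship waiver) — not satisfied.
(ii) prior license ≥ 4 yr — fails.
So (c) is not satisfied (F OR F).
(1): T AND T AND F → false.
(a) age ≥ 21 — holds.
(i) fee paid — not satisfied.
(ii) closes by 10 p.m. — not satisfied.
(b) = F OR F = false.
(i) safety training — not satisfied.
(ii) no complaint in 18 mo. — holds.
(c) = F OR T = true.
(2): T AND F AND T → false.
Overall: F OR F → false.
Exception (≥100 ft from school) — not satisfied.
Result: main false OR exception false → false.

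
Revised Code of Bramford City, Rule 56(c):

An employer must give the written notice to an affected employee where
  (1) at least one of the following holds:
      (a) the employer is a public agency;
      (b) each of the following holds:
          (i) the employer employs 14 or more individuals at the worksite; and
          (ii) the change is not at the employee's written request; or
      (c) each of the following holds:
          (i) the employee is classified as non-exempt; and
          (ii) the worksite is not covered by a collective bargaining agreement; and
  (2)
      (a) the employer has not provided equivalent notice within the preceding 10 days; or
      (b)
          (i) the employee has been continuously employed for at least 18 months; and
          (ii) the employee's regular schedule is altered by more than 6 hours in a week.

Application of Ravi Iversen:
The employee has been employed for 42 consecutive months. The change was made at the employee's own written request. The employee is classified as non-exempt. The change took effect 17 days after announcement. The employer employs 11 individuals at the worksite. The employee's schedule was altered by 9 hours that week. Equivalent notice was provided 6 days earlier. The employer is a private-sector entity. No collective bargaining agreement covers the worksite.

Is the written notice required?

(a) public agency — fails.
(i) ≥ 14 at site — fails.
(ii) not employee-requested — fails.
So (b) is not satisfied (F AND F).
(i) non-exempt — holds.
(ii) no CBA — met.
(c) = T AND T = true.
(1): F OR F OR T → true.
(a) no recent notice — fails.
(i) tenure ≥ 18 mo. — holds.
(ii) schedule shift > 6h — satisfied.
(b): T AND T → true.
(2) = F OR T = true.
Overall = T AND T = true.

Yes — required.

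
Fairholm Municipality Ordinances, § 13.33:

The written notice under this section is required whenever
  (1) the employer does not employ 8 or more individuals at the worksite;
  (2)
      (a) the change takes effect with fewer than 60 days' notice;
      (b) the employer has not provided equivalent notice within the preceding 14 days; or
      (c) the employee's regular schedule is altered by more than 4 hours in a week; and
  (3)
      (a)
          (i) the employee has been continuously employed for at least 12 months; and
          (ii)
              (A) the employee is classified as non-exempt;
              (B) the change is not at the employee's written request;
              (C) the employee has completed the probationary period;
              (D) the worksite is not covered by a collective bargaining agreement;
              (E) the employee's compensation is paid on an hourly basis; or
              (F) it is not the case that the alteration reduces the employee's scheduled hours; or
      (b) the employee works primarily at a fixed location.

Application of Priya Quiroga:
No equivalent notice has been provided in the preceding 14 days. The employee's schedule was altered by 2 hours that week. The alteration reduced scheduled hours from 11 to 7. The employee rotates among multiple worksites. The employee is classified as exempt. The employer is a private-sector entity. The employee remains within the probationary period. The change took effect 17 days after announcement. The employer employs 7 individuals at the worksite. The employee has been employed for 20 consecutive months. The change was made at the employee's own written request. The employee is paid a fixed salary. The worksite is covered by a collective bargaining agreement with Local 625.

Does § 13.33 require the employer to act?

No — not required.

(1) not (≥ 8 at site) — satisfied.
(a) < 60 days' notice — satisfied.
(b) no recent notice — met.
(c) schedule shift > 4h — not met.
(2): T OR T OR F → true.
(i) tenure ≥ 12 mo. — satisfied.
(A) non-exempt — not met.
(B) not employee-requested — not met.
(C) past probation — not satisfied.
(D) no CBA — not met.
(E) hourly-paid — not satisfied.
(F) not (hours reduced) — not met.
(ii) = F OR F OR F OR F OR F OR F = false.
(a): T AND F → false.
(b) fixed location — not met.
(3) = F OR F = false.
So Overall is not satisfied (T AND T AND F).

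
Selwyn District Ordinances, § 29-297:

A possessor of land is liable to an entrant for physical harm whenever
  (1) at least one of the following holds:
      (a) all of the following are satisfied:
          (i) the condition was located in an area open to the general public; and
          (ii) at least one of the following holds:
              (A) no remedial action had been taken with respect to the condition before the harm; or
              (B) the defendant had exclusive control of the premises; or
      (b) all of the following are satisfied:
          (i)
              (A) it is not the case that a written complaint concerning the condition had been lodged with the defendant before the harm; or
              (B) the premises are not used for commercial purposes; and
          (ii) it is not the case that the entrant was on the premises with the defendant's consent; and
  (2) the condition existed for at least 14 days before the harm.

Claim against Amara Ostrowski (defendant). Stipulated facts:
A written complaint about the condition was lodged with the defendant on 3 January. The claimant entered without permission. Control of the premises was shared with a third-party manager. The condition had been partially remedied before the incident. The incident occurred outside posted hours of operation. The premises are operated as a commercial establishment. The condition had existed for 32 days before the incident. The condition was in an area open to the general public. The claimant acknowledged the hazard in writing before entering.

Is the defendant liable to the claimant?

No — not liable.

(i) public area — satisfied.
(A) no remedial action — not satisfied.
(B) exclusive control — fails.
So (ii) is not satisfied (F OR F).
(a): T AND F → false.
(A) not (complaint lodged) — not met.
(B) not (commercial use) — not met.
(i): F OR F → false.
(ii) not (consent to enter) — holds.
So (b) is not satisfied (F AND T).
So (1) is not satisfied (F OR F).
(2) condition ≥14 days old — satisfied.
Overall: F AND T → false.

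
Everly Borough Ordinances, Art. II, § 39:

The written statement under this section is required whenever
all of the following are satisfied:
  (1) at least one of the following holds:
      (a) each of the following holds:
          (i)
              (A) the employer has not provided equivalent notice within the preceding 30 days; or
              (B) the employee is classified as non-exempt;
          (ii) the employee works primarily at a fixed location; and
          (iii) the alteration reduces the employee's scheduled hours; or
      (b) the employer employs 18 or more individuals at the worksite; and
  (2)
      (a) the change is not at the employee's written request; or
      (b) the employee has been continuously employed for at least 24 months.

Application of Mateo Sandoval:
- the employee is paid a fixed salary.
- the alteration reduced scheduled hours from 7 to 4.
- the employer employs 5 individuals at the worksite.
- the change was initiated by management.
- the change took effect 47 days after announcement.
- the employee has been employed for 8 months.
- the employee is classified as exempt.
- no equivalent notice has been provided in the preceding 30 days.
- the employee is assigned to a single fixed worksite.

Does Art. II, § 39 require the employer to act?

(A) no recent notice — met.
(B) non-exempt — not satisfied.
(i) = T OR F = true.
(ii) fixed location — holds.
(iii) hours reduced — met.
(a) = T AND T AND T = true.
(b) ≥ 18 at site — not met.
(1): T OR F → true.
(a) not employee-requested — met.
(b) tenure ≥ 24 mo. — not satisfied.
(2): T OR F → true.
Overall = T AND T = true.

Yes — required.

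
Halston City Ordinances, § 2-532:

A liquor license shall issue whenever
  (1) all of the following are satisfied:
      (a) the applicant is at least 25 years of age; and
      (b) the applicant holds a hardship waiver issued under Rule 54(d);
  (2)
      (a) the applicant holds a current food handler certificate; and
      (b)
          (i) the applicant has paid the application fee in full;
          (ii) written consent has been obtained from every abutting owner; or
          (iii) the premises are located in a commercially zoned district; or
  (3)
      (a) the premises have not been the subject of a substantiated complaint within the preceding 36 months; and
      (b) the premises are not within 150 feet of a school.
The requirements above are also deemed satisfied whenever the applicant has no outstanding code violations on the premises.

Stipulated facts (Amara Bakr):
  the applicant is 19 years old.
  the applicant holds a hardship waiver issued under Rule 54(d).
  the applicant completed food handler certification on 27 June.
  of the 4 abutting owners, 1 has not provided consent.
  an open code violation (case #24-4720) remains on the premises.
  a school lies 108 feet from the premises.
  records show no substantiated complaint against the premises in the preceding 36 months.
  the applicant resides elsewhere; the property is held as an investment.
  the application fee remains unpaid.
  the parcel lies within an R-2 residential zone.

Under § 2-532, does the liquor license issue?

No — denied.

(a) age ≥ 25 — fails.
(b) hardship waiver — met.
So (1) is not satisfied (F AND T).
(a) food handler cert. — satisfied.
(i) fee paid — fails.
(ii) all abutters consent — not satisfied.
(iii) commercially zoned — not satisfied.
(b) = F OR F OR F = false.
So (2) is not satisfied (T AND F).
(a) no complaint in 36 mo. — holds.
(b) ≥150 ft from school — not satisfied.
So (3) is not satisfied (T AND F).
So Overall is not satisfied (F OR F OR F).
Exception (no code violations) — not satisfied.
Result: main false OR exception false → false.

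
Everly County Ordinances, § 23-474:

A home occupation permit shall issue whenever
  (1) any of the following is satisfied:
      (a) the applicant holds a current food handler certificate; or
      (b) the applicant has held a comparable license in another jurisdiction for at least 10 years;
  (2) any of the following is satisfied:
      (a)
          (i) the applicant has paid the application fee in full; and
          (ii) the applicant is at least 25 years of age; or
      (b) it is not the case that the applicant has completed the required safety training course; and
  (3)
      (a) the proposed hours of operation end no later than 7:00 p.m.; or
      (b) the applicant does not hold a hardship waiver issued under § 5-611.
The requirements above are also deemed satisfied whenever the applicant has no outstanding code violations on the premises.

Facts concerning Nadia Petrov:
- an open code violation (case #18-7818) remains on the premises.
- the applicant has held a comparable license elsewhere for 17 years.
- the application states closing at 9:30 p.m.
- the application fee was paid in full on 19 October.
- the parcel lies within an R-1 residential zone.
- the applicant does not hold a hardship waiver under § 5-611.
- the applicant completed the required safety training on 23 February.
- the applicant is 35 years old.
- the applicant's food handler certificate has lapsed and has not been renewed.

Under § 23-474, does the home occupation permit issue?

(a) food handler cert. — not satisfied.
(b) prior license ≥ 10 yr — met.
So (1) is satisfied (F OR T).
(i) fee paid — met.
(ii) age ≥ 25 — holds.
(a) = T AND T = true.
(b) not (safety training) — not satisfied.
(2) = T OR F = true.
(a) closes by 7 p.m. — fails.
(b) not (hardship waiver) — satisfied.
(3): F OR T → true.
So Overall is satisfied (T AND T AND T).
Exception (no code violations) — not satisfied.
Result: main true OR exception false → true.

Yes — granted.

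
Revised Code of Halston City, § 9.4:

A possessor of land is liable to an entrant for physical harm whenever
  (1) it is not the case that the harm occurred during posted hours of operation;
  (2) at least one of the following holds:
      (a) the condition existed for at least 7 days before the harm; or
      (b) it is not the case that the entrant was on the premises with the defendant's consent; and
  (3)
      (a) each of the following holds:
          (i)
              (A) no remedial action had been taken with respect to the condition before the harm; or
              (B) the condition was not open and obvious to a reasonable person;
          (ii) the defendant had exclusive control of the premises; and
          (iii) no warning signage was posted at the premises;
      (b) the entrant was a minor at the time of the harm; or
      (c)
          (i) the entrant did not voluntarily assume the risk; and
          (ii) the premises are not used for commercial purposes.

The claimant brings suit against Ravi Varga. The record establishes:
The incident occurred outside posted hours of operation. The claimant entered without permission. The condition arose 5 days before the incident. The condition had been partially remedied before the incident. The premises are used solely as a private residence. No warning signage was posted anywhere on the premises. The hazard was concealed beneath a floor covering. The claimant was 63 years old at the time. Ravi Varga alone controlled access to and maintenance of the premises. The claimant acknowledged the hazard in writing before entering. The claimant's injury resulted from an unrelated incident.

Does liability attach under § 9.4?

Yes — liable.

(1) not (during posted hours) — holds.
(a) condition ≥7 days old — fails.
(b) not (consent to enter) — holds.
So (2) is satisfied (F OR T).
(A) no remedial action — fails.
(B) not open/obvious — met.
So (i) is satisfied (F OR T).
(ii) exclusive control — satisfied.
(iii) no signage posted — met.
(a) = T AND T AND T = true.
(b) entrant a minor — not met.
(i) no assumed risk — not satisfied.
(ii) not (commercial use) — holds.
So (c) is not satisfied (F AND T).
(3): T OR F OR F → true.
So Overall is satisfied (T AND T AND T).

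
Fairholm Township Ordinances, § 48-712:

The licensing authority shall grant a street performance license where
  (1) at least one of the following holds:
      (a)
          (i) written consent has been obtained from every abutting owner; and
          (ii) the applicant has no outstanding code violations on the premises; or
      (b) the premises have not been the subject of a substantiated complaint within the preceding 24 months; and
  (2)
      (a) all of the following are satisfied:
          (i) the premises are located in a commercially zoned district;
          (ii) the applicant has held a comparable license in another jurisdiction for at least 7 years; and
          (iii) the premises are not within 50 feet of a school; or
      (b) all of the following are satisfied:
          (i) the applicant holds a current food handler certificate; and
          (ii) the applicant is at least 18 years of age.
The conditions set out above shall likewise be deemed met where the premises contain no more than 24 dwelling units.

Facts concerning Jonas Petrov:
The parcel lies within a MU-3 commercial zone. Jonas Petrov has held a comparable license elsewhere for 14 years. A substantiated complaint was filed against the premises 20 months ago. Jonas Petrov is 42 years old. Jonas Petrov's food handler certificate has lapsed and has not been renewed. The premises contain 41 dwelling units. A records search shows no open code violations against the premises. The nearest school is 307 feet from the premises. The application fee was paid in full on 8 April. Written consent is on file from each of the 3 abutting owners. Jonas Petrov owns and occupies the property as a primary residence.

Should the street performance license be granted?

(i) all abutters consent — holds.
(ii) no code violations — satisfied.
So (a) is satisfied (T AND T).
(b) no complaint in 24 mo. — fails.
So (1) is satisfied (T OR F).
(i) commercially zoned — satisfied.
(ii) prior license ≥ 7 yr — satisfied.
(iii) ≥50 ft from school — holds.
(a) = T AND T AND T = true.
(i) food handler cert. — fails.
(ii) age ≥ 18 — satisfied.
So (b) is not satisfied (F AND T).
So (2) is satisfied (T OR F).
Overall: T AND T → true.
Exception (≤ 24 units) — not satisfied.
Result: main true OR exception false → true.

Yes — granted.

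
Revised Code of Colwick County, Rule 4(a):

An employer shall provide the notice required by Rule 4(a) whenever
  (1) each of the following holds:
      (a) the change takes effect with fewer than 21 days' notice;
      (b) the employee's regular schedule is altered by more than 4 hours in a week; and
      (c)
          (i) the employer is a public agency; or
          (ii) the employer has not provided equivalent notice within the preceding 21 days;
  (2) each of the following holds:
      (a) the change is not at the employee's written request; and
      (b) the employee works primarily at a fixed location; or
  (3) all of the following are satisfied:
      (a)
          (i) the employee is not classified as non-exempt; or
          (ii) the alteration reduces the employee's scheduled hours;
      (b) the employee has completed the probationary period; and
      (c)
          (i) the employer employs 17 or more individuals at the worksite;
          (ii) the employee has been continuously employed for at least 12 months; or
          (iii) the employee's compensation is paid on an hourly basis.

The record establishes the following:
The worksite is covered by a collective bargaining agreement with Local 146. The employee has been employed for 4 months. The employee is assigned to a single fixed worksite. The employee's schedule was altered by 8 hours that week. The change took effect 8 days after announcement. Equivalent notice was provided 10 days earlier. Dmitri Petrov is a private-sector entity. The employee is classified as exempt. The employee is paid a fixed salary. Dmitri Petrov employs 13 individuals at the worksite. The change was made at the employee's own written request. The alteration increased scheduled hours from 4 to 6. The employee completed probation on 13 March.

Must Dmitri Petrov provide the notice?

No — not required.

(a) < 21 days' notice — satisfied.
(b) schedule shift > 4h — satisfied.
(i) public agency — not satisfied.
(ii) no recent notice — not satisfied.
(c): F OR F → false.
So (1) is not satisfied (T AND T AND F).
(a) not employee-requested — fails.
(b) fixed location — met.
(2): F AND T → false.
(i) not (non-exempt) — satisfied.
(ii) hours reduced — fails.
(a): T OR F → true.
(b) past probation — met.
(i) ≥ 17 at site — fails.
(ii) tenure ≥ 12 mo. — not satisfied.
(iii) hourly-paid — fails.
(c): F OR F OR F → false.
(3): T AND T AND F → false.
Overall = F OR F OR F = false.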